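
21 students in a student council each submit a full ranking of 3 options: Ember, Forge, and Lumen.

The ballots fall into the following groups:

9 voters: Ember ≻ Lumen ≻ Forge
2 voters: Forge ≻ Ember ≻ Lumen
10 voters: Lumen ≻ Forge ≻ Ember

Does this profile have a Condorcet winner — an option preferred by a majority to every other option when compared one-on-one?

Head-to-head results (21 voters total):
Ember vs Forge: Forge wins 12–9.
Ember vs Lumen: Ember wins 11–10.
Forge vs Lumen: Lumen wins 19–2.
No candidate beats all others: Ember beats Lumen beats Forge beats Ember, a majority cycle.

No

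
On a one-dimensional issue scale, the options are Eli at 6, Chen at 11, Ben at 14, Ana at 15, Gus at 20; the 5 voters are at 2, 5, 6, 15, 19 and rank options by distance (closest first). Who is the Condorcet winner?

With single-peaked preferences on a line, the Condorcet winner is the candidate closest to the median voter.
The median voter (position 6) is closest to Eli at 6.
Check: Eli vs Ben — voters closer to Eli: 3 of 5.

Eli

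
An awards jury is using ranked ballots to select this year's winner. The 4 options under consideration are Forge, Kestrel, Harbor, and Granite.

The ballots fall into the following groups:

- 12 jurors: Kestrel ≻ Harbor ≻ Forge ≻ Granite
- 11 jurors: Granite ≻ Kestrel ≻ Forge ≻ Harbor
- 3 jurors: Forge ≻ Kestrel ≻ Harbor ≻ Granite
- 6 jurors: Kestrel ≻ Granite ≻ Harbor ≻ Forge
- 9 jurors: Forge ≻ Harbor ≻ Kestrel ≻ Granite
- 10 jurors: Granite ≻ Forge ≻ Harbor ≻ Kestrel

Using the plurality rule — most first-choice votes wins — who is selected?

Granite

First-place vote totals:
  Forge: 12
  Kestrel: 18
  Harbor: 0
  Granite: 21
Granite has the most first-place votes.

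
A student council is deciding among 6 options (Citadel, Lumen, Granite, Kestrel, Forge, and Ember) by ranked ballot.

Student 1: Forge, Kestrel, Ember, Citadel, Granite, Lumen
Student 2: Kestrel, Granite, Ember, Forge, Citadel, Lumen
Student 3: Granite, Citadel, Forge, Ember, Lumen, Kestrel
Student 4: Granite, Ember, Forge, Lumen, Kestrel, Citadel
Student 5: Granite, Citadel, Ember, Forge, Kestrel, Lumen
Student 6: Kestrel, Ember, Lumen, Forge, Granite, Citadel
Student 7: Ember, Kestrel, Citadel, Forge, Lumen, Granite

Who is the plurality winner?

First-place vote totals:
  Citadel: 0
  Lumen: 0
  Granite: 3
  Kestrel: 2
  Forge: 1
  Ember: 1
Granite has the most first-place votes.

Granite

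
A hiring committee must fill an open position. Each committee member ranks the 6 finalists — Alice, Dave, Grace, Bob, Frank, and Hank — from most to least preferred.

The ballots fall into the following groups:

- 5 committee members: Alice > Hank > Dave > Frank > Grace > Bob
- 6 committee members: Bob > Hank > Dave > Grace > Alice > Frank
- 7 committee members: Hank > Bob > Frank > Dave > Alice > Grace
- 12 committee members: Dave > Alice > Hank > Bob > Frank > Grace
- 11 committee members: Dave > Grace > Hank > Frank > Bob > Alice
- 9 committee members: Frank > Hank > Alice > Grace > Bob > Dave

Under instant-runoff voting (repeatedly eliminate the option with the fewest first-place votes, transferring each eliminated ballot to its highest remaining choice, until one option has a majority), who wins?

Round 1: Dave 23, Frank 9, Hank 7, Bob 6, Alice 5, Grace 0. Grace has the fewest and is eliminated.
Round 2: Dave 23, Frank 9, Hank 7, Bob 6, Alice 5. Alice has the fewest and is eliminated.
Round 3: Dave 23, Hank 12, Frank 9, Bob 6. Bob has the fewest and is eliminated.
Round 4: Dave 23, Hank 18, Frank 9. Frank has the fewest and is eliminated.
Round 5: Hank 27, Dave 23. Hank has a majority.

Hank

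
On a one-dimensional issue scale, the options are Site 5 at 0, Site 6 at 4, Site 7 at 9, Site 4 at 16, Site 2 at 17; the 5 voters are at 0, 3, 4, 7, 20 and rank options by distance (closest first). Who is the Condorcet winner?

With single-peaked preferences on a line, the Condorcet winner is the candidate closest to the median voter.
The median voter (position 4) is closest to Site 6 at 4.
Check: Site 6 vs Site 4 — voters closer to Site 6: 4 of 5.

Site 6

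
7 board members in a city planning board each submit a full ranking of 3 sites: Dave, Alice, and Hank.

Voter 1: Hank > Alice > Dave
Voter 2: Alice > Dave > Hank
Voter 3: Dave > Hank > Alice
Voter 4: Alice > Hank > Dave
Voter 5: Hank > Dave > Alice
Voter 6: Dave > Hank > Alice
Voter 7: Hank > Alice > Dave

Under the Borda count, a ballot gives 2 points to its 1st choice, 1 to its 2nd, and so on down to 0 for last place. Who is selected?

Borda scores:
  Dave: 0 + 1 + 2 + 0 + 1 + 2 + 0 = 6
  Alice: 1 + 2 + 0 + 2 + 0 + 0 + 1 = 6
  Hank: 2 + 0 + 1 + 1 + 2 + 1 + 2 = 9
Hank has the highest total.

Hank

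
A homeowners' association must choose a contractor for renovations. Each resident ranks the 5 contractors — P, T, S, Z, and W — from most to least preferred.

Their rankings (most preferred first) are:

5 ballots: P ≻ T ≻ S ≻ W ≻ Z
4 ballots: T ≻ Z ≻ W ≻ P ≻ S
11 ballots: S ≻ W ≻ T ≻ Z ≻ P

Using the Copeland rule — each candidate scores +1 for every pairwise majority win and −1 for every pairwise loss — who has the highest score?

Pairwise results:
  P vs T: T wins 15–5.
  P vs S: S wins 11–9.
  P vs Z: Z wins 15–5.
  P vs W: W wins 15–5.
  T vs S: S wins 11–9.
  T vs Z: T wins 20–0.
  T vs W: W wins 11–9.
  S vs Z: S wins 16–4.
  S vs W: S wins 16–4.
  Z vs W: W wins 16–4.
Copeland scores (wins − losses):
  P: 0 − 4 = -4
  T: 2 − 2 = 0
  S: 4 − 0 = 4
  Z: 1 − 3 = -2
  W: 3 − 1 = 2
S has the best Copeland score.

S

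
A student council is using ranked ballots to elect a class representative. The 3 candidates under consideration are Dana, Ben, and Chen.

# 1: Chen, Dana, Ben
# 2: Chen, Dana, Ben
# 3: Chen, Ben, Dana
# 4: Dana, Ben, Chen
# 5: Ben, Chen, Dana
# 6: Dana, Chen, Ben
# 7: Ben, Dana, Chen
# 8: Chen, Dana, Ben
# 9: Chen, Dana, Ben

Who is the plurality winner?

Chen

First-place vote totals:
  Dana: 2
  Ben: 2
  Chen: 5
Chen has the most first-place votes.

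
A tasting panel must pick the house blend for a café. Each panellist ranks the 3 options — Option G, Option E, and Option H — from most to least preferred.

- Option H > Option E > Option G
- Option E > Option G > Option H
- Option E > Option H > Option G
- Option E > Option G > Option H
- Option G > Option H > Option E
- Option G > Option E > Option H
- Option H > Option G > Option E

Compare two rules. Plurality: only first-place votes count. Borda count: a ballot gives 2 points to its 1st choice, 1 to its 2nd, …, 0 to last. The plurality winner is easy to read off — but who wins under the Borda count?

Option E

Plurality first-place counts: Option G 2, Option E 3, Option H 2 → Option E.
Borda totals: Option G 7, Option E 8, Option H 6 → Option E.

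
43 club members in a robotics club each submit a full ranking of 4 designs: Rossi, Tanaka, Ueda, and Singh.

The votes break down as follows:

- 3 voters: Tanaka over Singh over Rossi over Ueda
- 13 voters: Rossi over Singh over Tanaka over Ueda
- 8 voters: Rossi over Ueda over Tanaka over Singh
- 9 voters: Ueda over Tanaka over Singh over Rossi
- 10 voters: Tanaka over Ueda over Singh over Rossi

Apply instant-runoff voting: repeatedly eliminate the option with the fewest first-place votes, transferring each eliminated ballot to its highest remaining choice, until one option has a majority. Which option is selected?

Round 1: Rossi 21, Tanaka 13, Ueda 9, Singh 0. Singh has the fewest and is eliminated.
Round 2: Rossi 21, Tanaka 13, Ueda 9. Ueda has the fewest and is eliminated.
Round 3: Tanaka 22, Rossi 21. Tanaka has a majority.

Tanaka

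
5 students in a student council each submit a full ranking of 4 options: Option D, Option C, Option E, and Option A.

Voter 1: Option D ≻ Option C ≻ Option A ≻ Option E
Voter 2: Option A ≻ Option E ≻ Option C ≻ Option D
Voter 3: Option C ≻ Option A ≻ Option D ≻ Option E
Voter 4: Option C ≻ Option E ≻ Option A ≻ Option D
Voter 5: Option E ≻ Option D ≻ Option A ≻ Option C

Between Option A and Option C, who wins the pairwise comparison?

Option C

Ballots ranking Option A above Option C: 2.
Ballots ranking Option C above Option A: 3.
Option C wins the head-to-head, 3–2.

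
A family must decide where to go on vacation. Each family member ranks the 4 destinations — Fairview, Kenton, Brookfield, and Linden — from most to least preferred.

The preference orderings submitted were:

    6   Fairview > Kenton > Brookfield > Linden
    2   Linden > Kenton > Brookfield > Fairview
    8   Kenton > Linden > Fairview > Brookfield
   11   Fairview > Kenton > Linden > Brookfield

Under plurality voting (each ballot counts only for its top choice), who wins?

First-place vote totals:
  Fairview: 17
  Kenton: 8
  Brookfield: 0
  Linden: 2
Fairview has the most first-place votes.

Fairview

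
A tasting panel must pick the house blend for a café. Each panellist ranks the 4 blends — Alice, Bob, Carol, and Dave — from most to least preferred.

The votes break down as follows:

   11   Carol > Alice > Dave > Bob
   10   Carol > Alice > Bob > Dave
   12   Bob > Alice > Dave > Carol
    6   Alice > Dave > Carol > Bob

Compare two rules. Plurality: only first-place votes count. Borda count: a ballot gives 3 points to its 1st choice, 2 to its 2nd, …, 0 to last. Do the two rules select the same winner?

No

Plurality first-place counts: Alice 6, Bob 12, Carol 21, Dave 0 → Carol.
Borda totals: Alice 84, Bob 46, Carol 69, Dave 35 → Alice.
The two rules disagree: plurality picks Carol, Borda picks Alice.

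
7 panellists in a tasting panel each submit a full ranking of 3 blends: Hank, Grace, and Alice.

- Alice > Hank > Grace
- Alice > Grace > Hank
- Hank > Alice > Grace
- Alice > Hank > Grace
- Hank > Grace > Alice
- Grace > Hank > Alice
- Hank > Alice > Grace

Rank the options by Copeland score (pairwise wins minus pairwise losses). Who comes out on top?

Hank

Pairwise results:
  Hank vs Grace: Hank wins 5–2.
  Hank vs Alice: Hank wins 4–3.
  Grace vs Alice: Alice wins 5–2.
Copeland scores (wins − losses):
  Hank: 2 − 0 = 2
  Grace: 0 − 2 = -2
  Alice: 1 − 1 = 0
Hank has the best Copeland score.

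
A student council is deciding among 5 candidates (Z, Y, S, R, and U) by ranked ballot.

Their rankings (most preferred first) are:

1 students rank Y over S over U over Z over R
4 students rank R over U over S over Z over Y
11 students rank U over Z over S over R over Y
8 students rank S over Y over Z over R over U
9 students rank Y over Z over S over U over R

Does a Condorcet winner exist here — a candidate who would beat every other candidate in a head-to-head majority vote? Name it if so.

None — there is no Condorcet winner

Head-to-head results (33 voters total):
Z vs Y: Y wins 18–15.
Z vs S: Z wins 20–13.
Z vs R: Z wins 29–4.
Z vs U: Z wins 17–16.
Y vs S: S wins 23–10.
Y vs R: Y wins 18–15.
Y vs U: Y wins 18–15.
S vs R: S wins 29–4.
S vs U: S wins 18–15.
R vs U: U wins 21–12.
No candidate beats all others: Z beats S beats Y beats Z, a majority cycle.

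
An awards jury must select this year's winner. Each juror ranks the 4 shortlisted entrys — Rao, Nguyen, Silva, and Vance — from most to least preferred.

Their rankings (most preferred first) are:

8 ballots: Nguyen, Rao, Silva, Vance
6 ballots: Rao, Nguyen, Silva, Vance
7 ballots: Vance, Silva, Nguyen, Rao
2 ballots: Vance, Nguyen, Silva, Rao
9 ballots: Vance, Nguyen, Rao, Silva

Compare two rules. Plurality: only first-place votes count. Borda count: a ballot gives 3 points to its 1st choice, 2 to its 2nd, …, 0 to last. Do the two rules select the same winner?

Plurality first-place counts: Rao 6, Nguyen 8, Silva 0, Vance 18 → Vance.
Borda totals: Rao 43, Nguyen 65, Silva 30, Vance 54 → Nguyen.
The two rules disagree: plurality picks Vance, Borda picks Nguyen.

No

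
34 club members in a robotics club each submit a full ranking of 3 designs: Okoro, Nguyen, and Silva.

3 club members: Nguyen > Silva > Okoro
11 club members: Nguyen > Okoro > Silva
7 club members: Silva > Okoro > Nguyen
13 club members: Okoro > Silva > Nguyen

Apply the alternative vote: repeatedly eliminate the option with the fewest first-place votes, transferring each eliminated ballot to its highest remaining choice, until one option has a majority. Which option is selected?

Round 1: Nguyen 14, Okoro 13, Silva 7. Silva has the fewest and is eliminated.
Round 2: Okoro 20, Nguyen 14. Okoro has a majority.

Okoro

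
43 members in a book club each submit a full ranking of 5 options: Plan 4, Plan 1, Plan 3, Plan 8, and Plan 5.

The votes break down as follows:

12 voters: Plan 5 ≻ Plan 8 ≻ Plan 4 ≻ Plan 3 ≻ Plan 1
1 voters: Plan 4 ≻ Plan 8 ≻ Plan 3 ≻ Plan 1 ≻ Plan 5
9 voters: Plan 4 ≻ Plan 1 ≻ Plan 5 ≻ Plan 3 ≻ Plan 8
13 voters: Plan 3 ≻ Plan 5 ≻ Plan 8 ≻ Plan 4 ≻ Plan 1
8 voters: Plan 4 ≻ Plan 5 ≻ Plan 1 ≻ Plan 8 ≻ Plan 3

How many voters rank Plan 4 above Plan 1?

Ballots ranking Plan 4 above Plan 1: 12+1+9+13+8 = 43.
Ballots ranking Plan 1 above Plan 4: 0.
So 43 of 43 voters prefer Plan 4 to Plan 1.

43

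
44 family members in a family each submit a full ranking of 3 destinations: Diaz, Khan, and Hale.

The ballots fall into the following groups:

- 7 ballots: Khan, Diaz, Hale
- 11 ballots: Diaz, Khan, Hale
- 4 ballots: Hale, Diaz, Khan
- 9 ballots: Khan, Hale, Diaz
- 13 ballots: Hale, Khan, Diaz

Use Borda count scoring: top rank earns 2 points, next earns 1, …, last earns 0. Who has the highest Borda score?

Khan

Borda scores:
  Diaz: 7·1 + 11·2 + 4·1 + 9·0 + 13·0 = 33
  Khan: 7·2 + 11·1 + 4·0 + 9·2 + 13·1 = 56
  Hale: 7·0 + 11·0 + 4·2 + 9·1 + 13·2 = 43
Khan has the highest total.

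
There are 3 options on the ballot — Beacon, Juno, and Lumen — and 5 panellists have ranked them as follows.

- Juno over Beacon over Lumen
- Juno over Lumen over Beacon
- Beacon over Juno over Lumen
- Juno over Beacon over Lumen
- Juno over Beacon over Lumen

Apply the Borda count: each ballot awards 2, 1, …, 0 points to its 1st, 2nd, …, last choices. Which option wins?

Borda scores:
  Beacon: 1 + 0 + 2 + 1 + 1 = 5
  Juno: 2 + 2 + 1 + 2 + 2 = 9
  Lumen: 0 + 1 + 0 + 0 + 0 = 1
Juno has the highest total.

Juno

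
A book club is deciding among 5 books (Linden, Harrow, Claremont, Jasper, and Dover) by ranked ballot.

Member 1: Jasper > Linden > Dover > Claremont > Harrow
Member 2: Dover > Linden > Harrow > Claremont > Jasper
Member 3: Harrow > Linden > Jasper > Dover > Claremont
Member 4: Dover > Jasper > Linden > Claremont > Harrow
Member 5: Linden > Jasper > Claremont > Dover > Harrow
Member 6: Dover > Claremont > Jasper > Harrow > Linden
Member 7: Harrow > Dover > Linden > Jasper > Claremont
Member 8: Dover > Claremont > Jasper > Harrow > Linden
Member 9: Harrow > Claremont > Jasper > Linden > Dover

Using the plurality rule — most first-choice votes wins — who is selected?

Dover

First-place vote totals:
  Linden: 1
  Harrow: 3
  Claremont: 0
  Jasper: 1
  Dover: 4
Dover has the most first-place votes.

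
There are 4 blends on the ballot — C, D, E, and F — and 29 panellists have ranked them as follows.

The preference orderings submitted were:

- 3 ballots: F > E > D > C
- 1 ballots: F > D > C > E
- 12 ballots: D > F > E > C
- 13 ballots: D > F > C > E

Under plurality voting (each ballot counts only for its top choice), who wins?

D

First-place vote totals:
  C: 0
  D: 25
  E: 0
  F: 4
D has the most first-place votes.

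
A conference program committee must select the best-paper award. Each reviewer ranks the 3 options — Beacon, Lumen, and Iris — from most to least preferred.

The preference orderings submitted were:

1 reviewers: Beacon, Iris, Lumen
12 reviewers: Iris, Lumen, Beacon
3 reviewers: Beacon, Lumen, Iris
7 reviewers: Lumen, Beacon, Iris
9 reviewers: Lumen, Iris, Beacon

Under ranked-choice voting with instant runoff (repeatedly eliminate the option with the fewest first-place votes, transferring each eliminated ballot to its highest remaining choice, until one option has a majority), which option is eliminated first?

Beacon

Round 1: Lumen 16, Iris 12, Beacon 4. Beacon has the fewest and is eliminated.
Round 2: Lumen 19, Iris 13. Lumen has a majority.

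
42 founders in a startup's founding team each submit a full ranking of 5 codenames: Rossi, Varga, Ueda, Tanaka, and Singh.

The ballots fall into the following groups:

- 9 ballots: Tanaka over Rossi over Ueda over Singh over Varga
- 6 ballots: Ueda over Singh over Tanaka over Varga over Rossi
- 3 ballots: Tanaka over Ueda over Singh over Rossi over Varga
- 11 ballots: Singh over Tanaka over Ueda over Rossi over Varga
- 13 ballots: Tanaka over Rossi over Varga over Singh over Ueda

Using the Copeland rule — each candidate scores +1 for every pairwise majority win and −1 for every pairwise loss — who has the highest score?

Tanaka

Pairwise results:
  Rossi vs Varga: Rossi wins 36–6.
  Rossi vs Ueda: Rossi wins 22–20.
  Rossi vs Tanaka: Tanaka wins 42–0.
  Rossi vs Singh: Rossi wins 22–20.
  Varga vs Ueda: Ueda wins 29–13.
  Varga vs Tanaka: Tanaka wins 42–0.
  Varga vs Singh: Singh wins 29–13.
  Ueda vs Tanaka: Tanaka wins 36–6.
  Ueda vs Singh: Singh wins 24–18.
  Tanaka vs Singh: Tanaka wins 25–17.
Copeland scores (wins − losses):
  Rossi: 3 − 1 = 2
  Varga: 0 − 4 = -4
  Ueda: 1 − 3 = -2
  Tanaka: 4 − 0 = 4
  Singh: 2 − 2 = 0
Tanaka has the best Copeland score.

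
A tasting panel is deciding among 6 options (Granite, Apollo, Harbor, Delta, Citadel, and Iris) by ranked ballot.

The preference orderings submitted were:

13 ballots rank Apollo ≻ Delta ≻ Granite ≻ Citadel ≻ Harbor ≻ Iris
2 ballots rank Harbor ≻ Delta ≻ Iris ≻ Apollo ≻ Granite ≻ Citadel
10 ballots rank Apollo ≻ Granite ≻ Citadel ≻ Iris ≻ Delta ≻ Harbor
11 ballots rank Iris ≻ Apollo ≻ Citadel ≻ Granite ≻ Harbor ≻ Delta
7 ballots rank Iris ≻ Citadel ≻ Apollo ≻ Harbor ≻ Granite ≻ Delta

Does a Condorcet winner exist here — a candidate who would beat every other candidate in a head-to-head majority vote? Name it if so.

Apollo

Head-to-head results (43 voters total):
Granite vs Apollo: Apollo wins 43–0.
Granite vs Harbor: Granite wins 34–9.
Granite vs Delta: Granite wins 28–15.
Granite vs Citadel: Granite wins 25–18.
Granite vs Iris: Granite wins 23–20.
Apollo vs Harbor: Apollo wins 41–2.
Apollo vs Delta: Apollo wins 41–2.
Apollo vs Citadel: Apollo wins 36–7.
Apollo vs Iris: Apollo wins 23–20.
Harbor vs Delta: Delta wins 23–20.
Harbor vs Citadel: Citadel wins 41–2.
Harbor vs Iris: Iris wins 28–15.
Delta vs Citadel: Citadel wins 28–15.
Delta vs Iris: Iris wins 28–15.
Citadel vs Iris: Citadel wins 23–20.
Apollo beats each rival — Granite (43–0), Harbor (41–2), Delta (41–2), Citadel (36–7), Iris (23–20) — so Apollo is the Condorcet winner.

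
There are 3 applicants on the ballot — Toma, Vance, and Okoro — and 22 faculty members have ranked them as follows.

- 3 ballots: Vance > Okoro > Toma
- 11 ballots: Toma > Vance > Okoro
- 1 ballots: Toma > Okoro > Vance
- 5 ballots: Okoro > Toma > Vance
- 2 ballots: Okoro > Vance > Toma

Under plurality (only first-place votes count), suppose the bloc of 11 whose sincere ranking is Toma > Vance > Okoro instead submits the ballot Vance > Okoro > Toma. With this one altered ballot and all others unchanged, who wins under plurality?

First-place totals with the altered ballot: Toma 1, Vance 14, Okoro 7.
The switch changes the winner from Toma to Vance.

Vance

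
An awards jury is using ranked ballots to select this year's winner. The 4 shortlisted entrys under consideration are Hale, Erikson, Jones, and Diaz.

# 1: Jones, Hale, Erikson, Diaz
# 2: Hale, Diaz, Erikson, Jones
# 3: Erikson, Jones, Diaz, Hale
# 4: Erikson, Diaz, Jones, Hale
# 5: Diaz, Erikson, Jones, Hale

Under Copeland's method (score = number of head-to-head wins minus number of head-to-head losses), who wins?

Pairwise results:
  Hale vs Erikson: Erikson wins 3–2.
  Hale vs Jones: Jones wins 4–1.
  Hale vs Diaz: Diaz wins 3–2.
  Erikson vs Jones: Erikson wins 4–1.
  Erikson vs Diaz: Erikson wins 3–2.
  Jones vs Diaz: Diaz wins 3–2.
Copeland scores (wins − losses):
  Hale: 0 − 3 = -3
  Erikson: 3 − 0 = 3
  Jones: 1 − 2 = -1
  Diaz: 2 − 1 = 1
Erikson has the best Copeland score.

Erikson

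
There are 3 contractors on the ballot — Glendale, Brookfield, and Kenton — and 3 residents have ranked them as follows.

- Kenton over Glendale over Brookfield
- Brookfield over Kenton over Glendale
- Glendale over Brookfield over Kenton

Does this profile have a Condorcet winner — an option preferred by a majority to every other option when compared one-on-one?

No

Head-to-head results (3 voters total):
Glendale vs Brookfield: Glendale wins 2–1.
Glendale vs Kenton: Kenton wins 2–1.
Brookfield vs Kenton: Brookfield wins 2–1.
No candidate beats all others: Glendale beats Brookfield beats Kenton beats Glendale, a majority cycle.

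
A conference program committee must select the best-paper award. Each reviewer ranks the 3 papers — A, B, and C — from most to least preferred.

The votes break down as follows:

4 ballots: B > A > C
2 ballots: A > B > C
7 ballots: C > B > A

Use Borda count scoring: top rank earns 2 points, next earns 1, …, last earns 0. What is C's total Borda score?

Borda scores:
  A: 4·1 + 2·2 + 7·0 = 8
  B: 4·2 + 2·1 + 7·1 = 17
  C: 4·0 + 2·0 + 7·2 = 14

14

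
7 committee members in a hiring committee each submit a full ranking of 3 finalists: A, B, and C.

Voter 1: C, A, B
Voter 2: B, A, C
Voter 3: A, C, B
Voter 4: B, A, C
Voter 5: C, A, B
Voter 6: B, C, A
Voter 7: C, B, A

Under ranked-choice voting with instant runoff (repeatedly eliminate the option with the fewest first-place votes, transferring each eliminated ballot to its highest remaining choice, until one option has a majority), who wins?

C

Round 1: B 3, C 3, A 1. A has the fewest and is eliminated.
Round 2: C 4, B 3. C has a majority.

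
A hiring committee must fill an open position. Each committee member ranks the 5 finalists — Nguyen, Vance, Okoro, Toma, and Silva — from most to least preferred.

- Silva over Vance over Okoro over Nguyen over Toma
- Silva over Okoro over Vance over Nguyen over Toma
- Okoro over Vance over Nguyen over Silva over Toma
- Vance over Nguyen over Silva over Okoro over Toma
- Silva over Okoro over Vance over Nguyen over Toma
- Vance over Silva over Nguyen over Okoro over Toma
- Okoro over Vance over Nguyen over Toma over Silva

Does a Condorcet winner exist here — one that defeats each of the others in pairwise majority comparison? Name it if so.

None — there is no Condorcet winner

Head-to-head results (7 voters total):
Nguyen vs Vance: Vance wins 7–0.
Nguyen vs Okoro: Okoro wins 5–2.
Nguyen vs Toma: Nguyen wins 7–0.
Nguyen vs Silva: Silva wins 4–3.
Vance vs Okoro: Okoro wins 4–3.
Vance vs Toma: Vance wins 7–0.
Vance vs Silva: Vance wins 4–3.
Okoro vs Toma: Okoro wins 7–0.
Okoro vs Silva: Silva wins 5–2.
Toma vs Silva: Silva wins 6–1.
No candidate beats all others: Vance beats Silva beats Okoro beats Vance, a majority cycle.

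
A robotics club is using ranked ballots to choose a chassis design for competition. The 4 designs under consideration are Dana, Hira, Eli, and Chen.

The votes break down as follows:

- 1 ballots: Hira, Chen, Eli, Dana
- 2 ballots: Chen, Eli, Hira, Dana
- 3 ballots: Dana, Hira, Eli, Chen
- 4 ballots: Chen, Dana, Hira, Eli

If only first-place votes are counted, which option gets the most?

First-place vote totals:
  Dana: 3
  Hira: 1
  Eli: 0
  Chen: 6
Chen has the most first-place votes.

Chen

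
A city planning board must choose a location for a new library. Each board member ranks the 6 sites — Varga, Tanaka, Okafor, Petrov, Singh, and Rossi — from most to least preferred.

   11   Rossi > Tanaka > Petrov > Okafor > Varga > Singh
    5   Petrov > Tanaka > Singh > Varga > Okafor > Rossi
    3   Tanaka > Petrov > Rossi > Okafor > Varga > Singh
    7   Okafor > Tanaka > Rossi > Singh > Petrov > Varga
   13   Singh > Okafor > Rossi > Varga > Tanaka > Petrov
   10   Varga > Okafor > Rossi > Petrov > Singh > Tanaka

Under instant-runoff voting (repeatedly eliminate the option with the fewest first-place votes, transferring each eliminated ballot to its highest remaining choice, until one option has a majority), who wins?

Rossi

Round 1: Singh 13, Rossi 11, Varga 10, Okafor 7, Petrov 5, Tanaka 3. Tanaka has the fewest and is eliminated.
Round 2: Singh 13, Rossi 11, Varga 10, Petrov 8, Okafor 7. Okafor has the fewest and is eliminated.
Round 3: Rossi 18, Singh 13, Varga 10, Petrov 8. Petrov has the fewest and is eliminated.
Round 4: Rossi 21, Singh 18, Varga 10. Varga has the fewest and is eliminated.
Round 5: Rossi 31, Singh 18. Rossi has a majority.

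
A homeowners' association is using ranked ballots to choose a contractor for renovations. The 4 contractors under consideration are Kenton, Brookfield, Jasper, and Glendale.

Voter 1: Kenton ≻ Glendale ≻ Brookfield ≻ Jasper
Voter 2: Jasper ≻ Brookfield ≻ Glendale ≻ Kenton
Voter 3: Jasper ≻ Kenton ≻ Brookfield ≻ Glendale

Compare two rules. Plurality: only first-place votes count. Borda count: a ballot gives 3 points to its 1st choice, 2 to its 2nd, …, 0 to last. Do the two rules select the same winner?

Plurality first-place counts: Kenton 1, Brookfield 0, Jasper 2, Glendale 0 → Jasper.
Borda totals: Kenton 5, Brookfield 4, Jasper 6, Glendale 3 → Jasper.
The two rules agree on Jasper.

Yes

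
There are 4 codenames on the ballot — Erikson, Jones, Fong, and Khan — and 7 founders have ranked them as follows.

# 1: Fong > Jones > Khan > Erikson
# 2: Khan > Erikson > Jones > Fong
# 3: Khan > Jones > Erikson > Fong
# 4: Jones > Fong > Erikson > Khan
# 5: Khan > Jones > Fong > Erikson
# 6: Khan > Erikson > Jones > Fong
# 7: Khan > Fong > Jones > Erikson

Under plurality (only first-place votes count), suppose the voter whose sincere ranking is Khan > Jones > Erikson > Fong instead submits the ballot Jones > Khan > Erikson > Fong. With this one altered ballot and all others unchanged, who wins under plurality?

Khan

First-place totals with the altered ballot: Erikson 0, Jones 2, Fong 1, Khan 4.
The winner is unchanged: still Khan.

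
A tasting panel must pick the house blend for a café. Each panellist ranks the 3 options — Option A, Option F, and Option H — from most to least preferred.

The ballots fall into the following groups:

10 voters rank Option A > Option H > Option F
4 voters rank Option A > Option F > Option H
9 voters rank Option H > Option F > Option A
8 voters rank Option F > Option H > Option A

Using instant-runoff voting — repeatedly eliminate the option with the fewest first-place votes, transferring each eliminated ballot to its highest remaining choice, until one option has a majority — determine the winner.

Option H

Round 1: Option A 14, Option H 9, Option F 8. Option F has the fewest and is eliminated.
Round 2: Option H 17, Option A 14. Option H has a majority.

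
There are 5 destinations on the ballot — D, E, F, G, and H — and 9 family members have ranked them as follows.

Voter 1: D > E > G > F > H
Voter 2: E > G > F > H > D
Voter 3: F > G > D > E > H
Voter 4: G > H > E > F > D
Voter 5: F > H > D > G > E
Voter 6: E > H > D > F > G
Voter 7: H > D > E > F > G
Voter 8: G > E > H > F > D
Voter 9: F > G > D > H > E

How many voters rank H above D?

6

Ballots ranking H above D: 6.
Ballots ranking D above H: 3.
So 6 of 9 voters prefer H to D.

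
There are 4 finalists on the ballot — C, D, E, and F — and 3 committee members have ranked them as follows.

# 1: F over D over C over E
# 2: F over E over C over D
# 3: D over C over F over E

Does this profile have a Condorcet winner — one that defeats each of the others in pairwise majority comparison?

Yes

Head-to-head results (3 voters total):
C vs D: D wins 2–1.
C vs E: C wins 2–1.
C vs F: F wins 2–1.
D vs E: D wins 2–1.
D vs F: F wins 2–1.
E vs F: F wins 3–0.
F beats each rival — C (2–1), D (2–1), E (3–0) — so F is the Condorcet winner.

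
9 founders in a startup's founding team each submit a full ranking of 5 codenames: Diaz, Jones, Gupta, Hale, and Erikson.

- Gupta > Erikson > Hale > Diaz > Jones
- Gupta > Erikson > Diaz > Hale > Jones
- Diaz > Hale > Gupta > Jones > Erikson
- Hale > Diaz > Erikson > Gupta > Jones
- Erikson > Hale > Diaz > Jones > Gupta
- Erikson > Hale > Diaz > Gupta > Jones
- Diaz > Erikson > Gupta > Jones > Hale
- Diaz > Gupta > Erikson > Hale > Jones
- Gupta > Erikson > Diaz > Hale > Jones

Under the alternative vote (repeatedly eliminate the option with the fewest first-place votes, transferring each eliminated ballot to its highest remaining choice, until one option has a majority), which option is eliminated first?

Jones

Round 1: Diaz 3, Gupta 3, Erikson 2, Hale 1, Jones 0. Jones has the fewest and is eliminated.
Round 2: Diaz 3, Gupta 3, Erikson 2, Hale 1. Hale has the fewest and is eliminated.
Round 3: Diaz 4, Gupta 3, Erikson 2. Erikson has the fewest and is eliminated.
Round 4: Diaz 6, Gupta 3. Diaz has a majority.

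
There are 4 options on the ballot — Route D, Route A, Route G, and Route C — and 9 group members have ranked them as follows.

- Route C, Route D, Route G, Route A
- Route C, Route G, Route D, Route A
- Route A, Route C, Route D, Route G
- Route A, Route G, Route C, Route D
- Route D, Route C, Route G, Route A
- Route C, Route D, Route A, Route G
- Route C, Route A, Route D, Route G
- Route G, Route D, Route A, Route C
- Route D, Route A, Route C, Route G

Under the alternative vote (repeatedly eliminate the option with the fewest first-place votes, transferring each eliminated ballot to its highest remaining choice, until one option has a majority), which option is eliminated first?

Route G

Round 1: Route C 4, Route D 2, Route A 2, Route G 1. Route G has the fewest and is eliminated.
Round 2: Route C 4, Route D 3, Route A 2. Route A has the fewest and is eliminated.
Round 3: Route C 6, Route D 3. Route C has a majority.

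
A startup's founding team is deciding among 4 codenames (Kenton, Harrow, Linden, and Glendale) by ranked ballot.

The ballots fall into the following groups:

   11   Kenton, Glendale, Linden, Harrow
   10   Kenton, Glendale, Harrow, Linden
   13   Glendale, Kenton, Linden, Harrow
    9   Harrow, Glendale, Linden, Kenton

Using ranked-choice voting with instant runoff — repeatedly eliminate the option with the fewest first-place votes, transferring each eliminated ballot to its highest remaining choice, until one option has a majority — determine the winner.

Glendale

Round 1: Kenton 21, Glendale 13, Harrow 9, Linden 0. Linden has the fewest and is eliminated.
Round 2: Kenton 21, Glendale 13, Harrow 9. Harrow has the fewest and is eliminated.
Round 3: Glendale 22, Kenton 21. Glendale has a majority.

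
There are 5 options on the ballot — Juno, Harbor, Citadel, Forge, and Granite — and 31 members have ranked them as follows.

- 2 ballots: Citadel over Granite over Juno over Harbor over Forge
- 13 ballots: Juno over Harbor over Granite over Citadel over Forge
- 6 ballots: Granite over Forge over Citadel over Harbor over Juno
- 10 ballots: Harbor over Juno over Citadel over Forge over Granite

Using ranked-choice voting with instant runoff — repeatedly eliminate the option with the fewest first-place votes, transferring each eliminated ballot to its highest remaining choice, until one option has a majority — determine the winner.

Round 1: Juno 13, Harbor 10, Granite 6, Citadel 2, Forge 0. Forge has the fewest and is eliminated.
Round 2: Juno 13, Harbor 10, Granite 6, Citadel 2. Citadel has the fewest and is eliminated.
Round 3: Juno 13, Harbor 10, Granite 8. Granite has the fewest and is eliminated.
Round 4: Harbor 16, Juno 15. Harbor has a majority.

Harbor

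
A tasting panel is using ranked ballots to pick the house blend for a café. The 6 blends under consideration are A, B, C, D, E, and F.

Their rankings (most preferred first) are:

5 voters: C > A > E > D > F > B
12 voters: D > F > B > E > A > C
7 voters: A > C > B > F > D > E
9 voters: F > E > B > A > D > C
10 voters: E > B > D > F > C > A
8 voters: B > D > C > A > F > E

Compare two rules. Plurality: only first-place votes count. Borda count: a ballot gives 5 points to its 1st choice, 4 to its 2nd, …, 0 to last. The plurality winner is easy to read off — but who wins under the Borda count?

Plurality first-place counts: A 7, B 8, C 5, D 12, E 10, F 9 → D.
Borda totals: A 101, B 164, C 87, D 148, E 125, F 140 → B.

B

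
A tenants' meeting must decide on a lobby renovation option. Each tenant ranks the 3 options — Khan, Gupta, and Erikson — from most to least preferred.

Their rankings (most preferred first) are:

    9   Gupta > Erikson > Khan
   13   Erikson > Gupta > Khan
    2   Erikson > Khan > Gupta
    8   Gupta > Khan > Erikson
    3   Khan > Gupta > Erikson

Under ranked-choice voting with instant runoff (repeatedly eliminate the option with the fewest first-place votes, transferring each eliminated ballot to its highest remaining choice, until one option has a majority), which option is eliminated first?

Khan

Round 1: Gupta 17, Erikson 15, Khan 3. Khan has the fewest and is eliminated.
Round 2: Gupta 20, Erikson 15. Gupta has a majority.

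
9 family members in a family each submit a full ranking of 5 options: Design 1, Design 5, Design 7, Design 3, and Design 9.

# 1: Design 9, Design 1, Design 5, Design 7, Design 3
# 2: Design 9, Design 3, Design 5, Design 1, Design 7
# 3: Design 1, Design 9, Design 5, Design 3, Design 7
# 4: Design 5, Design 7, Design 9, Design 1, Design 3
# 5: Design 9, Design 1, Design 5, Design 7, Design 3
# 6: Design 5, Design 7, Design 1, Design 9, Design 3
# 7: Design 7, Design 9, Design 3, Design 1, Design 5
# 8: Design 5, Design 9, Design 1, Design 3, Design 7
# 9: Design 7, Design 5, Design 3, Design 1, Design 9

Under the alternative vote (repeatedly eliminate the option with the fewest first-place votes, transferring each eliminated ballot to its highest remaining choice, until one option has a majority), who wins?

Design 9

Round 1: Design 5 3, Design 9 3, Design 7 2, Design 1 1, Design 3 0. Design 3 has the fewest and is eliminated.
Round 2: Design 5 3, Design 9 3, Design 7 2, Design 1 1. Design 1 has the fewest and is eliminated.
Round 3: Design 9 4, Design 5 3, Design 7 2. Design 7 has the fewest and is eliminated.
Round 4: Design 9 5, Design 5 4. Design 9 has a majority.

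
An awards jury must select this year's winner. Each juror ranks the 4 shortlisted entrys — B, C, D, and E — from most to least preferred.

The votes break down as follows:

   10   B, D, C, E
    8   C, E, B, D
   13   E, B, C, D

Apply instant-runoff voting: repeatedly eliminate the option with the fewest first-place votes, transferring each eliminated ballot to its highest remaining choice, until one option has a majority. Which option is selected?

Round 1: E 13, B 10, C 8, D 0. D has the fewest and is eliminated.
Round 2: E 13, B 10, C 8. C has the fewest and is eliminated.
Round 3: E 21, B 10. E has a majority.

E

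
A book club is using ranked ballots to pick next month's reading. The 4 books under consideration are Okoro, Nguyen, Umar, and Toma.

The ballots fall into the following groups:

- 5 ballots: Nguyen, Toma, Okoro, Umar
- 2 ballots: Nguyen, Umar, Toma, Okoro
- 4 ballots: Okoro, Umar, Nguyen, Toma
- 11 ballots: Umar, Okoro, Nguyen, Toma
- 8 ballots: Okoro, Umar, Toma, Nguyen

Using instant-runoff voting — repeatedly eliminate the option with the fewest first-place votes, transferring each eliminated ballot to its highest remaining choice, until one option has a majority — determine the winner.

Round 1: Okoro 12, Umar 11, Nguyen 7, Toma 0. Toma has the fewest and is eliminated.
Round 2: Okoro 12, Umar 11, Nguyen 7. Nguyen has the fewest and is eliminated.
Round 3: Okoro 17, Umar 13. Okoro has a majority.

Okoro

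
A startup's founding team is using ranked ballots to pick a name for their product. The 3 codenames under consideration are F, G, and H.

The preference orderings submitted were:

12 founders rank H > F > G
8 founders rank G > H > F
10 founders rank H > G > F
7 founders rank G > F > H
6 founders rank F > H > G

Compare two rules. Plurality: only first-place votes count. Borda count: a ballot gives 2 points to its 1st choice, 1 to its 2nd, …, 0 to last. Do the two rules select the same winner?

Yes

Plurality first-place counts: F 6, G 15, H 22 → H.
Borda totals: F 31, G 40, H 58 → H.
The two rules agree on H.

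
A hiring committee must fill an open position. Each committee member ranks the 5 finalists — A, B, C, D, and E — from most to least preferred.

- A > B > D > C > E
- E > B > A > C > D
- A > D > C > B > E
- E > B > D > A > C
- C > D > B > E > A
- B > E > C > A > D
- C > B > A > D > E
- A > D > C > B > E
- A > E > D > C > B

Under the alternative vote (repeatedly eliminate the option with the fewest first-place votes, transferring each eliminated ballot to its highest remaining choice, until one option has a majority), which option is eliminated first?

Round 1: A 4, C 2, E 2, B 1, D 0. D has the fewest and is eliminated.
Round 2: A 4, C 2, E 2, B 1. B has the fewest and is eliminated.
Round 3: A 4, E 3, C 2. C has the fewest and is eliminated.
Round 4: A 5, E 4. A has a majority.

D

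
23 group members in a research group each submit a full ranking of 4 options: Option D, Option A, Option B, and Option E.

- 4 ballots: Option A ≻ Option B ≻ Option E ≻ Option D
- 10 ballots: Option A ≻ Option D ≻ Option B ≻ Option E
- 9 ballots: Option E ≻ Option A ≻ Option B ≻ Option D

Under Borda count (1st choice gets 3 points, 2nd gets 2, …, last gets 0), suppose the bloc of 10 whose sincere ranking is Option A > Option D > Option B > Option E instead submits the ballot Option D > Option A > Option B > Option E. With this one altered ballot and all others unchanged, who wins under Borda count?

Option A

Borda totals with the altered ballot: Option D 30, Option A 50, Option B 27, Option E 31.
The winner is unchanged: still Option A.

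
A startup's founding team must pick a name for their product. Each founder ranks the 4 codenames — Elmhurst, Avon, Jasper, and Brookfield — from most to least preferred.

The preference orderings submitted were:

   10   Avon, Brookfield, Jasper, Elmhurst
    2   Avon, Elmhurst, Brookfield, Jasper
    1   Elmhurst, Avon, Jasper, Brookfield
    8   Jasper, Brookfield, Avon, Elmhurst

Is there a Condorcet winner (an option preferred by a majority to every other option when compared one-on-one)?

Head-to-head results (21 voters total):
Elmhurst vs Avon: Avon wins 20–1.
Elmhurst vs Jasper: Jasper wins 18–3.
Elmhurst vs Brookfield: Brookfield wins 18–3.
Avon vs Jasper: Avon wins 13–8.
Avon vs Brookfield: Avon wins 13–8.
Jasper vs Brookfield: Brookfield wins 12–9.
Avon beats each rival — Elmhurst (20–1), Jasper (13–8), Brookfield (13–8) — so Avon is the Condorcet winner.

Yes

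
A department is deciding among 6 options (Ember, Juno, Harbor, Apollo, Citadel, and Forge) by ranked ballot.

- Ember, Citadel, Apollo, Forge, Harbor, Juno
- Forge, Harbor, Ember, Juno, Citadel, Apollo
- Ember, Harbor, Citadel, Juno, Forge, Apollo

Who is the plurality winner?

First-place vote totals:
  Ember: 2
  Juno: 0
  Harbor: 0
  Apollo: 0
  Citadel: 0
  Forge: 1
Ember has the most first-place votes.

Ember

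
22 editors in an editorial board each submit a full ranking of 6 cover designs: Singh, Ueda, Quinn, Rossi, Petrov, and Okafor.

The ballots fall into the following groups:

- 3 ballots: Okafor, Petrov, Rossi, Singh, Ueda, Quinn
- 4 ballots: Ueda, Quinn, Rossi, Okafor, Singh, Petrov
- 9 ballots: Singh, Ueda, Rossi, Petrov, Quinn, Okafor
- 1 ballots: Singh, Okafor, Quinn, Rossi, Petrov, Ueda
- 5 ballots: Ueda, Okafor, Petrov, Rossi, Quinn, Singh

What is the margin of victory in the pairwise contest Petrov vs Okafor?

Ballots ranking Petrov above Okafor: 9.
Ballots ranking Okafor above Petrov: 3+4+1+5 = 13.
Okafor wins 13–9, a margin of 4.

4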